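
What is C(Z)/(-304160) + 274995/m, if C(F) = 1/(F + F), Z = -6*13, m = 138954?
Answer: 2174704482359/1098870464640 ≈ 1.9790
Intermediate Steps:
Z = -78
C(F) = 1/(2*F)
C(Z)/(-304160) + 274995/m = ((½)/(-78))/(-304160) + 274995/138954 = ((½)*(-1/78))*(-1/304160) + 274995*(1/138954) = -1/156*(-1/304160) + 91665/46318 = 1/47448960 + 91665/46318 = 2174704482359/1098870464640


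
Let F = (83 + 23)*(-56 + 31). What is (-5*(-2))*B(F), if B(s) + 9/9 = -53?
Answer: -540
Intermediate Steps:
F = -2650 (F = 106*(-25) = -2650)
B(s) = -54 (B(s) = -1 - 53 = -54)
(-5*(-2))*B(F) = -5*(-2)*(-54) = 10*(-54) = -540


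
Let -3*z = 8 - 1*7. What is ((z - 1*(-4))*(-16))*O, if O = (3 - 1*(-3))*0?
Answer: 0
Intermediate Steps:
z = -⅓ (z = -(8 - 1*7)/3 = -(8 - 7)/3 = -⅓*1 = -⅓ ≈ -0.33333)
O = 0 (O = (3 + 3)*0 = 6*0 = 0)
((z - 1*(-4))*(-16))*O = ((-⅓ - 1*(-4))*(-16))*0 = ((-⅓ + 4)*(-16))*0 = ((11/3)*(-16))*0 = -176/3*0 = 0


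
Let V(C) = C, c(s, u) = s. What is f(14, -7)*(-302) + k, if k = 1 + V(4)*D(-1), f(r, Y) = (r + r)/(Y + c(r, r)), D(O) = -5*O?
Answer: -1187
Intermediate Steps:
f(r, Y) = 2*r/(Y + r) (f(r, Y) = (r + r)/(Y + r) = (2*r)/(Y + r) = 2*r/(Y + r))
k = 21 (k = 1 + 4*(-5*(-1)) = 1 + 4*5 = 1 + 20 = 21)
f(14, -7)*(-302) + k = (2*14/(-7 + 14))*(-302) + 21 = (2*14/7)*(-302) + 21 = (2*14*(⅐))*(-302) + 21 = 4*(-302) + 21 = -1208 + 21 = -1187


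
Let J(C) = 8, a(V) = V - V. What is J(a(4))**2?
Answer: 64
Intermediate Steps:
a(V) = 0
J(a(4))**2 = 8**2 = 64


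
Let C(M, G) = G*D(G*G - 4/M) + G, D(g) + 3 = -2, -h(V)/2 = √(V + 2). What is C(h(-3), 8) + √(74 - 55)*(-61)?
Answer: -32 - 61*√19 ≈ -297.89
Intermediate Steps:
h(V) = -2*√(2 + V) (h(V) = -2*√(V + 2) = -2*√(2 + V))
D(g) = -5 (D(g) = -3 - 2 = -5)
C(M, G) = -4*G (C(M, G) = G*(-5) + G = -5*G + G = -4*G)
C(h(-3), 8) + √(74 - 55)*(-61) = -4*8 + √(74 - 55)*(-61) = -32 + √19*(-61) = -32 - 61*√19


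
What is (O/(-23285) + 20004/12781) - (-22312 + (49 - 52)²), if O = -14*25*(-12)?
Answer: 1327581895039/59521117 ≈ 22304.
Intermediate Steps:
O = 4200 (O = -350*(-12) = 4200)
(O/(-23285) + 20004/12781) - (-22312 + (49 - 52)²) = (4200/(-23285) + 20004/12781) - (-22312 + (49 - 52)²) = (4200*(-1/23285) + 20004*(1/12781)) - (-22312 + (-3)²) = (-840/4657 + 20004/12781) - (-22312 + 9) = 82422588/59521117 - 1*(-22303) = 82422588/59521117 + 22303 = 1327581895039/59521117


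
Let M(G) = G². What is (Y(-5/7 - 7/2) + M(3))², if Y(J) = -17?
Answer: 64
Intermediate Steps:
(Y(-5/7 - 7/2) + M(3))² = (-17 + 3²)² = (-17 + 9)² = (-8)² = 64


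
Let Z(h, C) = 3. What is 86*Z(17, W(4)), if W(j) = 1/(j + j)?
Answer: 258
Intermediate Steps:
W(j) = 1/(2*j)
86*Z(17, W(4)) = 86*3 = 258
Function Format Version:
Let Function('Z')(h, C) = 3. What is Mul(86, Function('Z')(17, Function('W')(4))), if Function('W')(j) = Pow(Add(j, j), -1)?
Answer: 258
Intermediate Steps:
Function('W')(j) = Mul(Rational(1, 2), Pow(j, -1)) (Function('W')(j) = Pow(Mul(2, j), -1) = Mul(Rational(1, 2), Pow(j, -1)))
Mul(86, Function('Z')(17, Function('W')(4))) = Mul(86, 3) = 258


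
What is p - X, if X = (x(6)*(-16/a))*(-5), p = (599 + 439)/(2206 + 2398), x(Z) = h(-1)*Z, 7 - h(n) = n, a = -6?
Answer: 1473799/2302 ≈ 640.23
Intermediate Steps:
h(n) = 7 - n
x(Z) = 8*Z (x(Z) = (7 - 1*(-1))*Z = (7 + 1)*Z = 8*Z)
p = 519/2302 (p = 1038/4604 = 1038*(1/4604) = 519/2302 ≈ 0.22546)
X = -640 (X = ((8*6)*(-16/(-6)))*(-5) = (48*(-16*(-1/6)))*(-5) = (48*(8/3))*(-5) = 128*(-5) = -640)
p - X = 519/2302 - 1*(-640) = 519/2302 + 640 = 1473799/2302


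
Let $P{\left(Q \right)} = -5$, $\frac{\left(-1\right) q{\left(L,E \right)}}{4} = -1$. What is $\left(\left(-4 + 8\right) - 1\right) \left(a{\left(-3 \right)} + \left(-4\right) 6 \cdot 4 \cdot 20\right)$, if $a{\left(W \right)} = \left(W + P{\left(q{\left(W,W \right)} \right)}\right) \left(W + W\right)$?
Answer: $-5616$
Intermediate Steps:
$q{\left(L,E \right)} = 4$ ($q{\left(L,E \right)} = \left(-4\right) \left(-1\right) = 4$)
$a{\left(W \right)} = 2 W \left(-5 + W\right)$ ($a{\left(W \right)} = \left(W - 5\right) \left(W + W\right) = \left(-5 + W\right) 2 W = 2 W \left(-5 + W\right)$)
$\left(\left(-4 + 8\right) - 1\right) \left(a{\left(-3 \right)} + \left(-4\right) 6 \cdot 4 \cdot 20\right) = \left(\left(-4 + 8\right) - 1\right) \left(2 \left(-3\right) \left(-5 - 3\right) + \left(-4\right) 6 \cdot 4 \cdot 20\right) = \left(4 - 1\right) \left(2 \left(-3\right) \left(-8\right) + \left(-24\right) 4 \cdot 20\right) = 3 \left(48 - 1920\right) = 3 \left(-1872\right) = -5616$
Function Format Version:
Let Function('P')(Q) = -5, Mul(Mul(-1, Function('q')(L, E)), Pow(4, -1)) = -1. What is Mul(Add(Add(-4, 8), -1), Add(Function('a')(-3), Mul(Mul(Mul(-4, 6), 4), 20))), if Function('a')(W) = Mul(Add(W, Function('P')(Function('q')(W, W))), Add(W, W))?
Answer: -5616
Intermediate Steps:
Function('q')(L, E) = 4 (Function('q')(L, E) = Mul(-4, -1) = 4)
Function('a')(W) = Mul(2, W, Add(-5, W)) (Function('a')(W) = Mul(Add(W, -5), Add(W, W)) = Mul(Add(-5, W), Mul(2, W)) = Mul(2, W, Add(-5, W)))
Mul(Add(Add(-4, 8), -1), Add(Function('a')(-3), Mul(Mul(Mul(-4, 6), 4), 20))) = Mul(Add(Add(-4, 8), -1), Add(Mul(2, -3, Add(-5, -3)), Mul(Mul(Mul(-4, 6), 4), 20))) = Mul(Add(4, -1), Add(Mul(2, -3, -8), Mul(Mul(-24, 4), 20))) = Mul(3, Add(48, Mul(-96, 20))) = Mul(3, Add(48, -1920)) = Mul(3, -1872) = -5616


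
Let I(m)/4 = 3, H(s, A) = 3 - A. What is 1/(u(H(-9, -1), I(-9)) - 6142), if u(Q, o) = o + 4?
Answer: -1/6126 ≈ -0.00016324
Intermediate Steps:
I(m) = 12 (I(m) = 4*3 = 12)
u(Q, o) = 4 + o
1/(u(H(-9, -1), I(-9)) - 6142) = 1/((4 + 12) - 6142) = 1/(16 - 6142) = 1/(-6126) = -1/6126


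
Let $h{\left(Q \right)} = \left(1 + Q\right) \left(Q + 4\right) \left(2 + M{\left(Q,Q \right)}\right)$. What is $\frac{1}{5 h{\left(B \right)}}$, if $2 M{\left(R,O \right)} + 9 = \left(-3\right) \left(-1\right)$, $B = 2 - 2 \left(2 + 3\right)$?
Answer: $- \frac{1}{140} \approx -0.0071429$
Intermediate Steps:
$B = -8$ ($B = 2 - 10 = -8$)
$M{\left(R,O \right)} = -3$ ($M{\left(R,O \right)} = - \frac{9}{2} + \frac{\left(-3\right) \left(-1\right)}{2} = - \frac{9}{2} + \frac{1}{2} \cdot 3 = - \frac{9}{2} + \frac{3}{2} = -3$)
$h{\left(Q \right)} = - \left(1 + Q\right) \left(4 + Q\right)$ ($h{\left(Q \right)} = \left(1 + Q\right) \left(Q + 4\right) \left(2 - 3\right) = \left(1 + Q\right) \left(4 + Q\right) \left(-1\right) = - \left(1 + Q\right) \left(4 + Q\right)$)
$\frac{1}{5 h{\left(B \right)}} = \frac{1}{5 \left(-4 - \left(-8\right)^{2} - -40\right)} = \frac{1}{5 \left(-4 - 64 + 40\right)} = \frac{1}{5 \left(-28\right)} = \frac{1}{-140} = - \frac{1}{140}$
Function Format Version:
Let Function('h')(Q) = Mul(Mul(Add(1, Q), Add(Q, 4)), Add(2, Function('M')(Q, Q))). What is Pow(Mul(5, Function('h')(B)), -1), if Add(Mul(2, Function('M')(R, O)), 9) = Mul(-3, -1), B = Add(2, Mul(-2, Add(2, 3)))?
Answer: Rational(-1, 140) ≈ -0.0071429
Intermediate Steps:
B = -8 (B = Add(2, Mul(-2, 5)) = Add(2, -10) = -8)
Function('M')(R, O) = -3 (Function('M')(R, O) = Add(Rational(-9, 2), Mul(Rational(1, 2), Mul(-3, -1))) = Add(Rational(-9, 2), Mul(Rational(1, 2), 3)) = Add(Rational(-9, 2), Rational(3, 2)) = -3)
Function('h')(Q) = Mul(-1, Add(1, Q), Add(4, Q)) (Function('h')(Q) = Mul(Mul(Add(1, Q), Add(Q, 4)), Add(2, -3)) = Mul(Mul(Add(1, Q), Add(4, Q)), -1) = Mul(-1, Add(1, Q), Add(4, Q)))
Pow(Mul(5, Function('h')(B)), -1) = Pow(Mul(5, Add(-4, Mul(-1, Pow(-8, 2)), Mul(-5, -8))), -1) = Pow(Mul(5, Add(-4, Mul(-1, 64), 40)), -1) = Pow(Mul(5, Add(-4, -64, 40)), -1) = Pow(Mul(5, -28), -1) = Pow(-140, -1) = Rational(-1, 140)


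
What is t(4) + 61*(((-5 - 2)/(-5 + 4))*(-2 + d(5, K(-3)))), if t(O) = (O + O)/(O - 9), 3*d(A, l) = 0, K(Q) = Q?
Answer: -4278/5 ≈ -855.60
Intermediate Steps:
d(A, l) = 0 (d(A, l) = (⅓)*0 = 0)
t(O) = 2*O/(-9 + O) (t(O) = (2*O)/(-9 + O) = 2*O/(-9 + O))
t(4) + 61*(((-5 - 2)/(-5 + 4))*(-2 + d(5, K(-3)))) = 2*4/(-9 + 4) + 61*(((-5 - 2)/(-5 + 4))*(-2 + 0)) = 2*4/(-5) + 61*(-7/(-1)*(-2)) = 2*4*(-⅕) + 61*(-7*(-1)*(-2)) = -8/5 + 61*(7*(-2)) = -8/5 + 61*(-14) = -8/5 - 854 = -4278/5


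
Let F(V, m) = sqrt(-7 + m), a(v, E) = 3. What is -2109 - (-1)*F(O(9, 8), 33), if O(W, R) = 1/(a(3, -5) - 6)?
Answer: -2109 + sqrt(26) ≈ -2103.9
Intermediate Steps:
O(W, R) = -1/3 (O(W, R) = 1/(3 - 6) = 1/(-3) = -1/3)
-2109 - (-1)*F(O(9, 8), 33) = -2109 - (-1)*sqrt(-7 + 33) = -2109 - (-1)*sqrt(26) = -2109 + sqrt(26)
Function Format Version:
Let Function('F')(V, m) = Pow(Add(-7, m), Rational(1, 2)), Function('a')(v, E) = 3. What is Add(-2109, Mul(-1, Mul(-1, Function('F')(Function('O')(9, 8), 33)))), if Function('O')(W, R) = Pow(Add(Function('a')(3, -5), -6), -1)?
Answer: Add(-2109, Pow(26, Rational(1, 2))) ≈ -2103.9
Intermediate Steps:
Function('O')(W, R) = Rational(-1, 3) (Function('O')(W, R) = Pow(Add(3, -6), -1) = Pow(-3, -1) = Rational(-1, 3))
Add(-2109, Mul(-1, Mul(-1, Function('F')(Function('O')(9, 8), 33)))) = Add(-2109, Mul(-1, Mul(-1, Pow(Add(-7, 33), Rational(1, 2))))) = Add(-2109, Mul(-1, Mul(-1, Pow(26, Rational(1, 2))))) = Add(-2109, Pow(26, Rational(1, 2)))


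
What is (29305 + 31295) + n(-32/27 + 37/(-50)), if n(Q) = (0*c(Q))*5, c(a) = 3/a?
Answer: 60600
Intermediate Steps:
n(Q) = 0 (n(Q) = (0*(3/Q))*5 = 0*5 = 0)
(29305 + 31295) + n(-32/27 + 37/(-50)) = (29305 + 31295) + 0 = 60600 + 0 = 60600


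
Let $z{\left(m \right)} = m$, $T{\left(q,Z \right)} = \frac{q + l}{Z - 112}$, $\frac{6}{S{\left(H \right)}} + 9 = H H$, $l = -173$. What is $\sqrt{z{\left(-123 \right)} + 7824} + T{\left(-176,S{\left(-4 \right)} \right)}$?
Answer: $\frac{2443}{778} + \sqrt{7701} \approx 90.896$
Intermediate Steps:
$S{\left(H \right)} = \frac{6}{-9 + H^{2}}$ ($S{\left(H \right)} = \frac{6}{-9 + H H} = \frac{6}{-9 + H^{2}}$)
$T{\left(q,Z \right)} = \frac{-173 + q}{-112 + Z}$ ($T{\left(q,Z \right)} = \frac{q - 173}{Z - 112} = \frac{-173 + q}{-112 + Z}$)
$\sqrt{z{\left(-123 \right)} + 7824} + T{\left(-176,S{\left(-4 \right)} \right)} = \sqrt{-123 + 7824} + \frac{-173 - 176}{-112 + \frac{6}{-9 + \left(-4\right)^{2}}} = \sqrt{7701} + \frac{1}{-112 + \frac{6}{-9 + 16}} \left(-349\right) = \sqrt{7701} + \frac{1}{-112 + \frac{6}{7}} \left(-349\right) = \sqrt{7701} + \frac{1}{- \frac{778}{7}} \left(-349\right) = \sqrt{7701} - - \frac{2443}{778} = \sqrt{7701} + \frac{2443}{778} = \frac{2443}{778} + \sqrt{7701}$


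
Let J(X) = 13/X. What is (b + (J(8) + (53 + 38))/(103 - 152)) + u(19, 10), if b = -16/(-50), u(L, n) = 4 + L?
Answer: 210011/9800 ≈ 21.430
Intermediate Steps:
b = 8/25 (b = -16*(-1/50) = 8/25 ≈ 0.32000)
(b + (J(8) + (53 + 38))/(103 - 152)) + u(19, 10) = (8/25 + (13/8 + (53 + 38))/(103 - 152)) + (4 + 19) = (8/25 + (13*(1/8) + 91)/(-49)) + 23 = (8/25 + (13/8 + 91)*(-1/49)) + 23 = (8/25 + (741/8)*(-1/49)) + 23 = (8/25 - 741/392) + 23 = -15389/9800 + 23 = 210011/9800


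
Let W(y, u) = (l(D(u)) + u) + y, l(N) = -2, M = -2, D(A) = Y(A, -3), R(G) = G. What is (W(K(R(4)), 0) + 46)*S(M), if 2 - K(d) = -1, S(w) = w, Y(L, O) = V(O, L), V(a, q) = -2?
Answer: -94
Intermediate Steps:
Y(L, O) = -2
D(A) = -2
K(d) = 3 (K(d) = 2 - 1*(-1) = 2 + 1 = 3)
W(y, u) = -2 + u + y (W(y, u) = (-2 + u) + y = -2 + u + y)
(W(K(R(4)), 0) + 46)*S(M) = ((-2 + 0 + 3) + 46)*(-2) = (1 + 46)*(-2) = 47*(-2) = -94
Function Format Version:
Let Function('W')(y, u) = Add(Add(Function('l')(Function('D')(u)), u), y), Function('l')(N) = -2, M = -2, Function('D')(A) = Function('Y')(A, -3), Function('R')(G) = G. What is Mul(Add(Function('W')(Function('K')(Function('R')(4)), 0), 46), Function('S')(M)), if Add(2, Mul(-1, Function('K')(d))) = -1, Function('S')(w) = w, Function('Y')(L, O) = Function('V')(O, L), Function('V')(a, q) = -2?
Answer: -94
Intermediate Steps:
Function('Y')(L, O) = -2
Function('D')(A) = -2
Function('K')(d) = 3 (Function('K')(d) = Add(2, Mul(-1, -1)) = Add(2, 1) = 3)
Function('W')(y, u) = Add(-2, u, y) (Function('W')(y, u) = Add(Add(-2, u), y) = Add(-2, u, y))
Mul(Add(Function('W')(Function('K')(Function('R')(4)), 0), 46), Function('S')(M)) = Mul(Add(Add(-2, 0, 3), 46), -2) = Mul(Add(1, 46), -2) = Mul(47, -2) = -94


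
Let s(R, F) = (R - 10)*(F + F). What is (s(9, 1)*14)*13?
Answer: -364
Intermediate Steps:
s(R, F) = 2*F*(-10 + R) (s(R, F) = (-10 + R)*(2*F) = 2*F*(-10 + R))
(s(9, 1)*14)*13 = ((2*1*(-10 + 9))*14)*13 = ((2*1*(-1))*14)*13 = -2*14*13 = -28*13 = -364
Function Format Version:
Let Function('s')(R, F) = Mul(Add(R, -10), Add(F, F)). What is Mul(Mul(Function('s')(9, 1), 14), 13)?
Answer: -364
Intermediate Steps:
Function('s')(R, F) = Mul(2, F, Add(-10, R)) (Function('s')(R, F) = Mul(Add(-10, R), Mul(2, F)) = Mul(2, F, Add(-10, R)))
Mul(Mul(Function('s')(9, 1), 14), 13) = Mul(Mul(Mul(2, 1, Add(-10, 9)), 14), 13) = Mul(Mul(Mul(2, 1, -1), 14), 13) = Mul(Mul(-2, 14), 13) = Mul(-28, 13) = -364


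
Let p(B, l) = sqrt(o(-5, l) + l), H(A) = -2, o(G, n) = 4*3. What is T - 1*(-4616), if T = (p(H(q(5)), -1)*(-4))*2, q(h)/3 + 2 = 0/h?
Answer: 4616 - 8*sqrt(11) ≈ 4589.5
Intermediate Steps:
q(h) = -6 (q(h) = -6 + 3*(0/h) = -6 + 3*0 = -6 + 0 = -6)
o(G, n) = 12
p(B, l) = sqrt(12 + l)
T = -8*sqrt(11) (T = (sqrt(12 - 1)*(-4))*2 = (sqrt(11)*(-4))*2 = -4*sqrt(11)*2 = -8*sqrt(11) ≈ -26.533)
T - 1*(-4616) = -8*sqrt(11) - 1*(-4616) = -8*sqrt(11) + 4616 = 4616 - 8*sqrt(11)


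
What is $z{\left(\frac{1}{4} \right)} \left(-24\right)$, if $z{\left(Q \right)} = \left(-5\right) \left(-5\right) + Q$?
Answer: $-606$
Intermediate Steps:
$z{\left(Q \right)} = 25 + Q$
$z{\left(\frac{1}{4} \right)} \left(-24\right) = \left(25 + \frac{1}{4}\right) \left(-24\right) = \frac{101}{4} \left(-24\right) = -606$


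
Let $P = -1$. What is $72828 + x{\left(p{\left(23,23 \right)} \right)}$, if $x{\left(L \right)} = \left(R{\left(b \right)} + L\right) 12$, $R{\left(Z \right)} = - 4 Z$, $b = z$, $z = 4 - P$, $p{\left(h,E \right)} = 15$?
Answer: $72768$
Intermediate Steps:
$z = 5$ ($z = 4 - -1 = 4 + 1 = 5$)
$b = 5$
$x{\left(L \right)} = -240 + 12 L$ ($x{\left(L \right)} = \left(\left(-4\right) 5 + L\right) 12 = \left(-20 + L\right) 12 = -240 + 12 L$)
$72828 + x{\left(p{\left(23,23 \right)} \right)} = 72828 + \left(-240 + 12 \cdot 15\right) = 72828 + \left(-240 + 180\right) = 72828 - 60 = 72768$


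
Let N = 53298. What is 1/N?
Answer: 1/53298 ≈ 1.8762e-5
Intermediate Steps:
1/N = 1/53298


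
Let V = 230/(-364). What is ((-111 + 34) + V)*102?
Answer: -720579/91 ≈ -7918.5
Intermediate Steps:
V = -115/182 (V = 230*(-1/364) = -115/182 ≈ -0.63187)
((-111 + 34) + V)*102 = ((-111 + 34) - 115/182)*102 = (-77 - 115/182)*102 = -14129/182*102 = -720579/91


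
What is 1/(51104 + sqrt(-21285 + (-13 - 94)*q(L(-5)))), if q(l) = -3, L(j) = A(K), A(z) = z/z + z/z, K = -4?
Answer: 12776/652909945 - I*sqrt(5241)/1305819890 ≈ 1.9568e-5 - 5.544e-8*I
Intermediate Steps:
A(z) = 2 (A(z) = 1 + 1 = 2)
L(j) = 2
1/(51104 + sqrt(-21285 + (-13 - 94)*q(L(-5)))) = 1/(51104 + sqrt(-21285 + (-13 - 94)*(-3))) = 1/(51104 + sqrt(-21285 - 107*(-3))) = 1/(51104 + sqrt(-21285 + 321)) = 1/(51104 + sqrt(-20964)) = 1/(51104 + 2*I*sqrt(5241))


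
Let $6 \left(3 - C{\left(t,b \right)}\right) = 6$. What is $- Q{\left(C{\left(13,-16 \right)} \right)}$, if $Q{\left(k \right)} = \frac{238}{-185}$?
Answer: $\frac{238}{185} \approx 1.2865$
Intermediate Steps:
$C{\left(t,b \right)} = 2$ ($C{\left(t,b \right)} = 3 - 1 = 2$)
$Q{\left(k \right)} = - \frac{238}{185}$ ($Q{\left(k \right)} = 238 \left(- \frac{1}{185}\right) = - \frac{238}{185}$)
$- Q{\left(C{\left(13,-16 \right)} \right)} = \left(-1\right) \left(- \frac{238}{185}\right) = \frac{238}{185}$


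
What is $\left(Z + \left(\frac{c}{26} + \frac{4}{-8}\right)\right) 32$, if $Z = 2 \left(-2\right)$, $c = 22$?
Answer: $- \frac{1520}{13} \approx -116.92$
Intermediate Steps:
$Z = -4$
$\left(Z + \left(\frac{c}{26} + \frac{4}{-8}\right)\right) 32 = \left(-4 + \left(\frac{22}{26} + \frac{4}{-8}\right)\right) 32 = \left(-4 + \left(22 \cdot \frac{1}{26} + 4 \left(- \frac{1}{8}\right)\right)\right) 32 = \left(-4 + \left(\frac{11}{13} - \frac{1}{2}\right)\right) 32 = \left(-4 + \frac{9}{26}\right) 32 = \left(- \frac{95}{26}\right) 32 = - \frac{1520}{13}$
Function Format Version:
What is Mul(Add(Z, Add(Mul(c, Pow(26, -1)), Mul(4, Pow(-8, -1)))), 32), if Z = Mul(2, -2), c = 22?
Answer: Rational(-1520, 13) ≈ -116.92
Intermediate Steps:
Z = -4
Mul(Add(Z, Add(Mul(c, Pow(26, -1)), Mul(4, Pow(-8, -1)))), 32) = Mul(Add(-4, Add(Mul(22, Pow(26, -1)), Mul(4, Pow(-8, -1)))), 32) = Mul(Add(-4, Add(Mul(22, Rational(1, 26)), Mul(4, Rational(-1, 8)))), 32) = Mul(Add(-4, Add(Rational(11, 13), Rational(-1, 2))), 32) = Mul(Add(-4, Rational(9, 26)), 32) = Mul(Rational(-95, 26), 32) = Rational(-1520, 13)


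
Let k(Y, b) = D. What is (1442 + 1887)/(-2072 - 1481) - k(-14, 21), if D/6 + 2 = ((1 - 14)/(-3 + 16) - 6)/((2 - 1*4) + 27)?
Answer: 1131901/88825 ≈ 12.743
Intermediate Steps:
D = -342/25 (D = -12 + 6*(((1 - 14)/(-3 + 16) - 6)/((2 - 1*4) + 27)) = -12 + 6*((-13/13 - 6)/((2 - 4) + 27)) = -12 + 6*((-13*1/13 - 6)/(-2 + 27)) = -12 + 6*((-1 - 6)/25) = -12 + 6*(-7*1/25) = -12 + 6*(-7/25) = -12 - 42/25 = -342/25 ≈ -13.680)
k(Y, b) = -342/25
(1442 + 1887)/(-2072 - 1481) - k(-14, 21) = (1442 + 1887)/(-2072 - 1481) - 1*(-342/25) = 3329/(-3553) + 342/25 = 3329*(-1/3553) + 342/25 = -3329/3553 + 342/25 = 1131901/88825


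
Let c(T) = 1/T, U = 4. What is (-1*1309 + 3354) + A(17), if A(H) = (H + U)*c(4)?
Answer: 8201/4 ≈ 2050.3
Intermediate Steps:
A(H) = 1 + H/4 (A(H) = (H + 4)/4 = (4 + H)*(¼) = 1 + H/4)
(-1*1309 + 3354) + A(17) = (-1*1309 + 3354) + (1 + (¼)*17) = (-1309 + 3354) + (1 + 17/4) = 2045 + 21/4 = 8201/4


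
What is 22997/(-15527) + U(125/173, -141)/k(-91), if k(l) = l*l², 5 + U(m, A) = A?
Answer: -17327605345/11700696917 ≈ -1.4809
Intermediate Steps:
U(m, A) = -5 + A
k(l) = l³
22997/(-15527) + U(125/173, -141)/k(-91) = 22997/(-15527) + (-5 - 141)/((-91)³) = 22997*(-1/15527) - 146/(-753571) = -22997/15527 - 146*(-1/753571) = -22997/15527 + 146/753571 = -17327605345/11700696917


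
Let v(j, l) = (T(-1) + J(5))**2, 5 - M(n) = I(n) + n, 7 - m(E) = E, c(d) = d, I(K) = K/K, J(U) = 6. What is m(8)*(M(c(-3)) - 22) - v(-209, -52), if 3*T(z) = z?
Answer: -154/9 ≈ -17.111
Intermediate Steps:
T(z) = z/3
I(K) = 1
m(E) = 7 - E
M(n) = 4 - n (M(n) = 5 - (1 + n) = 5 + (-1 - n) = 4 - n)
v(j, l) = 289/9 (v(j, l) = ((1/3)*(-1) + 6)**2 = (-1/3 + 6)**2 = (17/3)**2 = 289/9)
m(8)*(M(c(-3)) - 22) - v(-209, -52) = (7 - 1*8)*((4 - 1*(-3)) - 22) - 1*289/9 = (7 - 8)*((4 + 3) - 22) - 289/9 = -(7 - 22) - 289/9 = -1*(-15) - 289/9 = 15 - 289/9 = -154/9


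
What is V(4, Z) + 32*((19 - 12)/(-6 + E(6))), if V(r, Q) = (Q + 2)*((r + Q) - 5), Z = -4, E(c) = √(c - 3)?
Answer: -338/11 - 224*√3/33 ≈ -42.484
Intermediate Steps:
E(c) = √(-3 + c)
V(r, Q) = (2 + Q)*(-5 + Q + r) (V(r, Q) = (2 + Q)*((Q + r) - 5) = (2 + Q)*(-5 + Q + r))
V(4, Z) + 32*((19 - 12)/(-6 + E(6))) = (-10 + (-4)² - 3*(-4) + 2*4 - 4*4) + 32*((19 - 12)/(-6 + √(-3 + 6))) = (-10 + 16 + 12 + 8 - 16) + 32*(7/(-6 + √3)) = 10 + 224/(-6 + √3)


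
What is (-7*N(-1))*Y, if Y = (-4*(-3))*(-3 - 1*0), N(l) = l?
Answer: -252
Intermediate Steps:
Y = -36 (Y = 12*(-3 + 0) = 12*(-3) = -36)
(-7*N(-1))*Y = -7*(-1)*(-36) = 7*(-36) = -252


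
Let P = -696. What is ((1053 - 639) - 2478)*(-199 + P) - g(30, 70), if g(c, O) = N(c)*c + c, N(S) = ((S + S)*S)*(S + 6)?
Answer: -96750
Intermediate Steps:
N(S) = 2*S²*(6 + S) (N(S) = ((2*S)*S)*(6 + S) = (2*S²)*(6 + S) = 2*S²*(6 + S))
g(c, O) = c + 2*c³*(6 + c) (g(c, O) = (2*c²*(6 + c))*c + c = 2*c³*(6 + c) + c = c + 2*c³*(6 + c))
((1053 - 639) - 2478)*(-199 + P) - g(30, 70) = ((1053 - 639) - 2478)*(-199 - 696) - 30*(1 + 2*30²*(6 + 30)) = (414 - 2478)*(-895) - 30*(1 + 2*900*36) = -2064*(-895) - 30*(1 + 64800) = 1847280 - 30*64801 = 1847280 - 1*1944030 = 1847280 - 1944030 = -96750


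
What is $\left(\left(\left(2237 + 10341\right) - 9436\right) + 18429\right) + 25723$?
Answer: $47294$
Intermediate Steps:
$\left(\left(\left(2237 + 10341\right) - 9436\right) + 18429\right) + 25723 = \left(\left(12578 - 9436\right) + 18429\right) + 25723 = \left(3142 + 18429\right) + 25723 = 21571 + 25723 = 47294$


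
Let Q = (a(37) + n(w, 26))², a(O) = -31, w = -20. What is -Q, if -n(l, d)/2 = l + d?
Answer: -1849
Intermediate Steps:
n(l, d) = -2*d - 2*l (n(l, d) = -2*(l + d) = -2*(d + l) = -2*d - 2*l)
Q = 1849 (Q = (-31 + (-2*26 - 2*(-20)))² = (-31 + (-52 + 40))² = (-31 - 12)² = (-43)² = 1849)
-Q = -1*1849 = -1849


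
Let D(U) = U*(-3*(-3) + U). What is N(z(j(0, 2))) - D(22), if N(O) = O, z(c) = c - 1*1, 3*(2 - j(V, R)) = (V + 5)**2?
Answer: -2068/3 ≈ -689.33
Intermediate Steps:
j(V, R) = 2 - (5 + V)**2/3 (j(V, R) = 2 - (V + 5)**2/3 = 2 - (5 + V)**2/3)
z(c) = -1 + c (z(c) = c - 1 = -1 + c)
D(U) = U*(9 + U)
N(z(j(0, 2))) - D(22) = (-1 + (2 - (5 + 0)**2/3)) - 22*(9 + 22) = (-1 + (2 - 1/3*5**2)) - 22*31 = (-1 + (2 - 1/3*25)) - 1*682 = (-1 + (2 - 25/3)) - 682 = (-1 - 19/3) - 682 = -22/3 - 682 = -2068/3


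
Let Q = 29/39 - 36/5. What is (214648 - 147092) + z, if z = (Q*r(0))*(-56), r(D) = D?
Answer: 67556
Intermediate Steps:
Q = -1259/195 (Q = 29*(1/39) - 36*1/5 = 29/39 - 36/5 = -1259/195 ≈ -6.4564)
z = 0 (z = -1259/195*0*(-56) = 0*(-56) = 0)
(214648 - 147092) + z = (214648 - 147092) + 0 = 67556 + 0 = 67556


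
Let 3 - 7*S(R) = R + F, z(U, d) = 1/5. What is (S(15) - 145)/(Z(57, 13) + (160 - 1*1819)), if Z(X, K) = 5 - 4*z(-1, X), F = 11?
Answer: 865/9653 ≈ 0.089609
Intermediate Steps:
z(U, d) = ⅕
S(R) = -8/7 - R/7 (S(R) = 3/7 - (R + 11)/7 = 3/7 - (11 + R)/7 = 3/7 + (-11/7 - R/7) = -8/7 - R/7)
Z(X, K) = 21/5 (Z(X, K) = 5 - 4*⅕ = 5 - ⅘ = 21/5)
(S(15) - 145)/(Z(57, 13) + (160 - 1*1819)) = ((-8/7 - ⅐*15) - 145)/(21/5 + (160 - 1*1819)) = ((-8/7 - 15/7) - 145)/(21/5 + (160 - 1819)) = (-23/7 - 145)/(21/5 - 1659) = -1038/(7*(-8274/5)) = -1038/7*(-5/8274) = 865/9653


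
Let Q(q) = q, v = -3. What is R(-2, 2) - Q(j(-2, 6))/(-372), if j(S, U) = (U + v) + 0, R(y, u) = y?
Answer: -247/124 ≈ -1.9919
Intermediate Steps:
j(S, U) = -3 + U (j(S, U) = (U - 3) + 0 = (-3 + U) + 0 = -3 + U)
R(-2, 2) - Q(j(-2, 6))/(-372) = -2 - (-3 + 6)/(-372) = -2 - 3*(-1)/372 = -2 - 1*(-1/124) = -2 + 1/124 = -247/124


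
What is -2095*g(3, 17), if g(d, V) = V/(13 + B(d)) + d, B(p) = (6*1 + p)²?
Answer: -626405/94 ≈ -6663.9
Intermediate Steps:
B(p) = (6 + p)²
g(d, V) = d + V/(13 + (6 + d)²) (g(d, V) = V/(13 + (6 + d)²) + d = d + V/(13 + (6 + d)²))
-2095*g(3, 17) = -2095*(17 + 13*3 + 3*(6 + 3)²)/(13 + (6 + 3)²) = -2095*(17 + 39 + 3*9²)/(13 + 9²) = -2095*(17 + 39 + 3*81)/(13 + 81) = -2095*(17 + 39 + 243)/94 = -2095*299/94 = -626405/94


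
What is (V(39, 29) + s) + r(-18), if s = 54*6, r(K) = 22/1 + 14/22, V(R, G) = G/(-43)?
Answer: 163640/473 ≈ 345.96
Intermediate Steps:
V(R, G) = -G/43 (V(R, G) = G*(-1/43) = -G/43)
r(K) = 249/11 (r(K) = 22*1 + 14*(1/22) = 22 + 7/11 = 249/11)
s = 324
(V(39, 29) + s) + r(-18) = (-1/43*29 + 324) + 249/11 = (-29/43 + 324) + 249/11 = 13903/43 + 249/11 = 163640/473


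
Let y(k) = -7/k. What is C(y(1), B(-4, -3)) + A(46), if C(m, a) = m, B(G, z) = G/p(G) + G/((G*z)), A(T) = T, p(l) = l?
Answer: 39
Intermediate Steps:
B(G, z) = 1 + 1/z (B(G, z) = G/G + G/((G*z)) = 1 + G*(1/(G*z)) = 1 + 1/z)
C(y(1), B(-4, -3)) + A(46) = -7/1 + 46 = -7*1 + 46 = -7 + 46 = 39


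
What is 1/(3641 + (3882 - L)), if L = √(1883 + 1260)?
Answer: 7523/56592386 + √3143/56592386 ≈ 0.00013392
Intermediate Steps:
L = √3143 ≈ 56.062
1/(3641 + (3882 - L)) = 1/(3641 + (3882 - √3143)) = 1/(7523 - √3143)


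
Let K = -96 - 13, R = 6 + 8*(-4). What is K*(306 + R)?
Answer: -30520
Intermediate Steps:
R = -26 (R = 6 - 32 = -26)
K = -109
K*(306 + R) = -109*(306 - 26) = -109*280 = -30520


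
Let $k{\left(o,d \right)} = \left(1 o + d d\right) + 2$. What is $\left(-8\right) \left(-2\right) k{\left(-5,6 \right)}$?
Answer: $528$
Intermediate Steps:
$k{\left(o,d \right)} = 2 + o + d^{2}$ ($k{\left(o,d \right)} = \left(o + d^{2}\right) + 2 = 2 + o + d^{2}$)
$\left(-8\right) \left(-2\right) k{\left(-5,6 \right)} = \left(-8\right) \left(-2\right) \left(2 - 5 + 6^{2}\right) = 16 \left(2 - 5 + 36\right) = 16 \cdot 33 = 528$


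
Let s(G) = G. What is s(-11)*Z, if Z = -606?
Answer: 6666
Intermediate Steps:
s(-11)*Z = -11*(-606) = 6666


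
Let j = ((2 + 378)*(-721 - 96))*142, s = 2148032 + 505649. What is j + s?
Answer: -41431639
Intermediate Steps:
s = 2653681
j = -44085320 (j = (380*(-817))*142 = -310460*142 = -44085320)
j + s = -44085320 + 2653681 = -41431639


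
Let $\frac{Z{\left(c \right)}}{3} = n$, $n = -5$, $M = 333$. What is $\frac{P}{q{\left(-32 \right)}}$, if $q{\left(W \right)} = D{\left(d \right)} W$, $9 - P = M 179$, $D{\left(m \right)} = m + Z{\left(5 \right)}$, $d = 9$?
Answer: $- \frac{9933}{32} \approx -310.41$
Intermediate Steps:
$Z{\left(c \right)} = -15$ ($Z{\left(c \right)} = 3 \left(-5\right) = -15$)
$D{\left(m \right)} = -15 + m$ ($D{\left(m \right)} = m - 15 = -15 + m$)
$P = -59598$ ($P = 9 - 333 \cdot 179 = 9 - 59607 = -59598$)
$q{\left(W \right)} = - 6 W$ ($q{\left(W \right)} = \left(-15 + 9\right) W = - 6 W$)
$\frac{P}{q{\left(-32 \right)}} = - \frac{59598}{\left(-6\right) \left(-32\right)} = - \frac{59598}{192} = \left(-59598\right) \frac{1}{192} = - \frac{9933}{32}$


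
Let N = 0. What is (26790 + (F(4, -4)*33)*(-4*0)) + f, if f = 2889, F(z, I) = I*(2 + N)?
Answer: 29679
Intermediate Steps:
F(z, I) = 2*I (F(z, I) = I*(2 + 0) = I*2 = 2*I)
(26790 + (F(4, -4)*33)*(-4*0)) + f = (26790 + ((2*(-4))*33)*(-4*0)) + 2889 = (26790 - 8*33*0) + 2889 = (26790 - 264*0) + 2889 = (26790 + 0) + 2889 = 26790 + 2889 = 29679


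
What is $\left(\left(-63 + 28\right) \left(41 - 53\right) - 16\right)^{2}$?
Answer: $163216$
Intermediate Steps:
$\left(\left(-63 + 28\right) \left(41 - 53\right) - 16\right)^{2} = \left(\left(-35\right) \left(-12\right) - 16\right)^{2} = \left(420 - 16\right)^{2} = 404^{2} = 163216$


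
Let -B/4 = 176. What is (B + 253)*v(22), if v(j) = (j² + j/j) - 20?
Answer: -209715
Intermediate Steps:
B = -704 (B = -4*176 = -704)
v(j) = -19 + j² (v(j) = (j² + 1) - 20 = (1 + j²) - 20 = -19 + j²)
(B + 253)*v(22) = (-704 + 253)*(-19 + 22²) = -451*(-19 + 484) = -451*465 = -209715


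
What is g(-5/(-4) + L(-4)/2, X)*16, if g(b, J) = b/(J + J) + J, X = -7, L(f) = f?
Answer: -778/7 ≈ -111.14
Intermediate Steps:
g(b, J) = J + b/(2*J) (g(b, J) = b/((2*J)) + J = (1/(2*J))*b + J = b/(2*J) + J = J + b/(2*J))
g(-5/(-4) + L(-4)/2, X)*16 = (-7 + (½)*(-5/(-4) - 4/2)/(-7))*16 = (-7 + (½)*(-5*(-¼) - 4*½)*(-⅐))*16 = (-7 + (½)*(5/4 - 2)*(-⅐))*16 = (-7 + (½)*(-¾)*(-⅐))*16 = (-7 + 3/56)*16 = -389/56*16 = -778/7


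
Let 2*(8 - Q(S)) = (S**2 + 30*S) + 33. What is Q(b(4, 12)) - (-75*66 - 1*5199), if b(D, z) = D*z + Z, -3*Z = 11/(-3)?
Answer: 663451/81 ≈ 8190.8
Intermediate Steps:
Z = 11/9 (Z = -11/(3*(-3)) = -11*(-1)/(3*3) = -1/3*(-11/3) = 11/9 ≈ 1.2222)
b(D, z) = 11/9 + D*z (b(D, z) = D*z + 11/9 = 11/9 + D*z)
Q(S) = -17/2 - 15*S - S**2/2 (Q(S) = 8 - ((S**2 + 30*S) + 33)/2 = 8 - (33 + S**2 + 30*S)/2 = 8 + (-33/2 - 15*S - S**2/2) = -17/2 - 15*S - S**2/2)
Q(b(4, 12)) - (-75*66 - 1*5199) = (-17/2 - 15*(11/9 + 4*12) - (11/9 + 4*12)**2/2) - (-75*66 - 1*5199) = (-17/2 - 15*(11/9 + 48) - (11/9 + 48)**2/2) - (-4950 - 5199) = (-17/2 - 15*443/9 - (443/9)**2/2) - 1*(-10149) = (-17/2 - 2215/3 - 1/2*196249/81) + 10149 = (-17/2 - 2215/3 - 196249/162) + 10149 = -158618/81 + 10149 = 663451/81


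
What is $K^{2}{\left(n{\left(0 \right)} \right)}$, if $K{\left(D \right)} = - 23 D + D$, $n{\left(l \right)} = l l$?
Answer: $0$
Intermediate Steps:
$n{\left(l \right)} = l^{2}$
$K{\left(D \right)} = - 22 D$
$K^{2}{\left(n{\left(0 \right)} \right)} = \left(- 22 \cdot 0^{2}\right)^{2} = \left(\left(-22\right) 0\right)^{2} = 0^{2} = 0$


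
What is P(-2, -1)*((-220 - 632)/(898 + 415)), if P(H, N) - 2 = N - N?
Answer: -1704/1313 ≈ -1.2978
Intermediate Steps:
P(H, N) = 2 (P(H, N) = 2 + (N - N) = 2 + 0 = 2)
P(-2, -1)*((-220 - 632)/(898 + 415)) = 2*((-220 - 632)/(898 + 415)) = 2*(-852/1313) = -1704/1313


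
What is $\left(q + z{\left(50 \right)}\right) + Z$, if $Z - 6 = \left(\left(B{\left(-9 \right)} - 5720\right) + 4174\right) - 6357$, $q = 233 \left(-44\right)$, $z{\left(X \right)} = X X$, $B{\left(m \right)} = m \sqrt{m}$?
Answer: $-15649 - 27 i \approx -15649.0 - 27.0 i$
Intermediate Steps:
$B{\left(m \right)} = m^{\frac{3}{2}}$
$z{\left(X \right)} = X^{2}$
$q = -10252$
$Z = -7897 - 27 i$ ($Z = 6 - \left(7903 + 27 i\right) = -7897 - 27 i \approx -7897.0 - 27.0 i$)
$\left(q + z{\left(50 \right)}\right) + Z = \left(-10252 + 50^{2}\right) - \left(7897 + 27 i\right) = \left(-10252 + 2500\right) - \left(7897 + 27 i\right) = -7752 - \left(7897 + 27 i\right) = -15649 - 27 i$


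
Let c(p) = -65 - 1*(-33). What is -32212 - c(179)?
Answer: -32180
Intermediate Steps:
c(p) = -32 (c(p) = -65 + 33 = -32)
-32212 - c(179) = -32212 - 1*(-32) = -32212 + 32 = -32180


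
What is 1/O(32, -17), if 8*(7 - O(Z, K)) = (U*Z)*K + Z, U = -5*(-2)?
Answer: 1/683 ≈ 0.0014641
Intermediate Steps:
U = 10
O(Z, K) = 7 - Z/8 - 5*K*Z/4 (O(Z, K) = 7 - ((10*Z)*K + Z)/8 = 7 - (10*K*Z + Z)/8 = 7 - (Z + 10*K*Z)/8 = 7 + (-Z/8 - 5*K*Z/4) = 7 - Z/8 - 5*K*Z/4)
1/O(32, -17) = 1/(7 - ⅛*32 - 5/4*(-17)*32) = 1/(7 - 4 + 680) = 1/683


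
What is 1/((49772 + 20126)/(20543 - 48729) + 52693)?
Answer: 14093/742567500 ≈ 1.8979e-5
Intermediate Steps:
1/((49772 + 20126)/(20543 - 48729) + 52693) = 1/(69898/(-28186) + 52693) = 1/(69898*(-1/28186) + 52693) = 1/(-34949/14093 + 52693) = 1/(742567500/14093) = 14093/742567500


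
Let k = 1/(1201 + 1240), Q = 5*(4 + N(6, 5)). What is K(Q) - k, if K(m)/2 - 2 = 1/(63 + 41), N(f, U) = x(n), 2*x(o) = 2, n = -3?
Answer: 510117/126932 ≈ 4.0188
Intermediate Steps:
x(o) = 1 (x(o) = (½)*2 = 1)
N(f, U) = 1
Q = 25 (Q = 5*(4 + 1) = 5*5 = 25)
k = 1/2441 ≈ 0.00040967
K(m) = 209/52 (K(m) = 4 + 2/(63 + 41) = 4 + 2/104 = 4 + 2*(1/104) = 4 + 1/52 = 209/52)
K(Q) - k = 209/52 - 1*1/2441 = 209/52 - 1/2441 = 510117/126932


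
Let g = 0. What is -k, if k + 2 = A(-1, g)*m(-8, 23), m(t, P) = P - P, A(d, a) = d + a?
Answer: 2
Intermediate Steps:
A(d, a) = a + d
m(t, P) = 0
k = -2 (k = -2 + (0 - 1)*0 = -2 - 1*0 = -2 + 0 = -2)
-k = -1*(-2) = 2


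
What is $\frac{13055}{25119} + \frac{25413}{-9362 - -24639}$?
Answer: $\frac{837790382}{383742963} \approx 2.1832$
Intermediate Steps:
$\frac{13055}{25119} + \frac{25413}{-9362 - -24639} = 13055 \cdot \frac{1}{25119} + \frac{25413}{-9362 + 24639} = \frac{13055}{25119} + \frac{25413}{15277} = \frac{837790382}{383742963}$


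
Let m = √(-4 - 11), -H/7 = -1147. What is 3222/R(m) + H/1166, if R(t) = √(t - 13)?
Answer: 8029/1166 + 3222/√(-13 + I*√15) ≈ 133.1 - 865.67*I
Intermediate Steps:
H = 8029 (H = -7*(-1147) = 8029)
m = I*√15 (m = √(-15) = I*√15 ≈ 3.873*I)
R(t) = √(-13 + t)
3222/R(m) + H/1166 = 3222/(√(-13 + I*√15)) + 8029/1166 = 3222/√(-13 + I*√15) + 8029*(1/1166) = 3222/√(-13 + I*√15) + 8029/1166 = 8029/1166 + 3222/√(-13 + I*√15)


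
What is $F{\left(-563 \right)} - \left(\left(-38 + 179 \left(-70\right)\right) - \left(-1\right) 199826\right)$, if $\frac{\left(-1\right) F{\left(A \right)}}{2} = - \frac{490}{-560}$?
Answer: $- \frac{749039}{4} \approx -1.8726 \cdot 10^{5}$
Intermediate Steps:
$F{\left(A \right)} = - \frac{7}{4}$ ($F{\left(A \right)} = - 2 \left(- \frac{490}{-560}\right) = - 2 \left(\left(-490\right) \left(- \frac{1}{560}\right)\right) = \left(-2\right) \frac{7}{8} = - \frac{7}{4}$)
$F{\left(-563 \right)} - \left(\left(-38 + 179 \left(-70\right)\right) - \left(-1\right) 199826\right) = - \frac{7}{4} - \left(\left(-38 + 179 \left(-70\right)\right) - \left(-1\right) 199826\right) = - \frac{7}{4} - \left(\left(-38 - 12530\right) - -199826\right) = - \frac{7}{4} - \left(-12568 + 199826\right) = - \frac{7}{4} - 187258 = - \frac{749039}{4}$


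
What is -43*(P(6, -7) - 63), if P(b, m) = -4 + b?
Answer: 2623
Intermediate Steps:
-43*(P(6, -7) - 63) = -43*((-4 + 6) - 63) = -43*(2 - 63) = -43*(-61) = 2623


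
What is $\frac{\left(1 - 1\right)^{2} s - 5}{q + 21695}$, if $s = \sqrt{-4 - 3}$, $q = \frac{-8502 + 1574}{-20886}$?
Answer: $- \frac{52215}{226564349} \approx -0.00023046$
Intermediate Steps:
$q = \frac{3464}{10443}$ ($q = \left(-6928\right) \left(- \frac{1}{20886}\right) = \frac{3464}{10443} \approx 0.33171$)
$s = i \sqrt{7}$ ($s = \sqrt{-7} = i \sqrt{7} \approx 2.6458 i$)
$\frac{\left(1 - 1\right)^{2} s - 5}{q + 21695} = \frac{\left(1 - 1\right)^{2} i \sqrt{7} - 5}{\frac{3464}{10443} + 21695} = \frac{0^{2} i \sqrt{7} - 5}{\frac{226564349}{10443}} = \left(0 i \sqrt{7} - 5\right) \frac{10443}{226564349} = \left(0 - 5\right) \frac{10443}{226564349} = \left(-5\right) \frac{10443}{226564349} = - \frac{52215}{226564349}$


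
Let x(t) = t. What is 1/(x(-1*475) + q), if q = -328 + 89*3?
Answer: -1/536 ≈ -0.0018657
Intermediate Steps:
q = -61 (q = -328 + 267 = -61)
1/(x(-1*475) + q) = 1/(-1*475 - 61) = 1/(-475 - 61) = 1/(-536) = -1/536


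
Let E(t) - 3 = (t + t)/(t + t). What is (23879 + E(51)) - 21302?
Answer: 2581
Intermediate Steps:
E(t) = 4 (E(t) = 3 + (t + t)/(t + t) = 3 + (2*t)/((2*t)) = 3 + (2*t)*(1/(2*t)) = 3 + 1 = 4)
(23879 + E(51)) - 21302 = (23879 + 4) - 21302 = 23883 - 21302 = 2581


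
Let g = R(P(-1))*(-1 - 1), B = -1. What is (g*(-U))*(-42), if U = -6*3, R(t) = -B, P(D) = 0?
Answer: 1512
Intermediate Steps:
R(t) = 1 (R(t) = -1*(-1) = 1)
U = -18 (U = -1*18 = -18)
g = -2 (g = 1*(-1 - 1) = 1*(-2) = -2)
(g*(-U))*(-42) = -(-2)*(-18)*(-42) = -2*18*(-42) = -36*(-42) = 1512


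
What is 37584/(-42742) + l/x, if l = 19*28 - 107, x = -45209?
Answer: -858650203/966161539 ≈ -0.88872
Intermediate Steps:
l = 425 (l = 532 - 107 = 425)
37584/(-42742) + l/x = 37584/(-42742) + 425/(-45209) = 37584*(-1/42742) + 425*(-1/45209) = -18792/21371 - 425/45209 = -858650203/966161539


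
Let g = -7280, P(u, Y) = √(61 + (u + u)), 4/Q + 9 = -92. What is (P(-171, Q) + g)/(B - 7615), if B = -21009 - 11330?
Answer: 3640/19977 - I*√281/39954 ≈ 0.18221 - 0.00041956*I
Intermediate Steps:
Q = -4/101 (Q = 4/(-9 - 92) = 4/(-101) = 4*(-1/101) = -4/101 ≈ -0.039604)
P(u, Y) = √(61 + 2*u)
B = -32339
(P(-171, Q) + g)/(B - 7615) = (√(61 + 2*(-171)) - 7280)/(-32339 - 7615) = (√(61 - 342) - 7280)/(-39954) = (√(-281) - 7280)*(-1/39954) = (I*√281 - 7280)*(-1/39954) = (-7280 + I*√281)*(-1/39954) = 3640/19977 - I*√281/39954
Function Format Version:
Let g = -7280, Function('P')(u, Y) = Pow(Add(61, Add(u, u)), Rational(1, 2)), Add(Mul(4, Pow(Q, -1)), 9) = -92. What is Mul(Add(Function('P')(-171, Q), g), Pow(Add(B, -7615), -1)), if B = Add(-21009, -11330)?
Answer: Add(Rational(3640, 19977), Mul(Rational(-1, 39954), I, Pow(281, Rational(1, 2)))) ≈ Add(0.18221, Mul(-0.00041956, I))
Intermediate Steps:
Q = Rational(-4, 101) (Q = Mul(4, Pow(Add(-9, -92), -1)) = Mul(4, Pow(-101, -1)) = Mul(4, Rational(-1, 101)) = Rational(-4, 101) ≈ -0.039604)
Function('P')(u, Y) = Pow(Add(61, Mul(2, u)), Rational(1, 2))
B = -32339
Mul(Add(Function('P')(-171, Q), g), Pow(Add(B, -7615), -1)) = Mul(Add(Pow(Add(61, Mul(2, -171)), Rational(1, 2)), -7280), Pow(Add(-32339, -7615), -1)) = Mul(Add(Pow(Add(61, -342), Rational(1, 2)), -7280), Pow(-39954, -1)) = Mul(Add(Pow(-281, Rational(1, 2)), -7280), Rational(-1, 39954)) = Mul(Add(Mul(I, Pow(281, Rational(1, 2))), -7280), Rational(-1, 39954)) = Mul(Add(-7280, Mul(I, Pow(281, Rational(1, 2)))), Rational(-1, 39954)) = Add(Rational(3640, 19977), Mul(Rational(-1, 39954), I, Pow(281, Rational(1, 2))))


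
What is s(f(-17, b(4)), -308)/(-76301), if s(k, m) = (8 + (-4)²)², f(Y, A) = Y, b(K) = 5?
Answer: -576/76301 ≈ -0.0075490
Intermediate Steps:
s(k, m) = 576 (s(k, m) = (8 + 16)² = 24² = 576)
s(f(-17, b(4)), -308)/(-76301) = 576/(-76301) = 576*(-1/76301) = -576/76301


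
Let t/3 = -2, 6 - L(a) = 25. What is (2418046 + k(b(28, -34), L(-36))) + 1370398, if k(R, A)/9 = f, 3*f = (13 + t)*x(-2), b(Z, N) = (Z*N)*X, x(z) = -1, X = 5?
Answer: 3788423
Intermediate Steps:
L(a) = -19 (L(a) = 6 - 1*25 = 6 - 25 = -19)
t = -6 (t = 3*(-2) = -6)
b(Z, N) = 5*N*Z (b(Z, N) = (Z*N)*5 = (N*Z)*5 = 5*N*Z)
f = -7/3 (f = ((13 - 6)*(-1))/3 = (7*(-1))/3 = (⅓)*(-7) = -7/3 ≈ -2.3333)
k(R, A) = -21 (k(R, A) = 9*(-7/3) = -21)
(2418046 + k(b(28, -34), L(-36))) + 1370398 = (2418046 - 21) + 1370398 = 2418025 + 1370398 = 3788423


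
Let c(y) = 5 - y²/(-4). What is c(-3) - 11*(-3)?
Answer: 161/4 ≈ 40.250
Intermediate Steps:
c(y) = 5 + y²/4 (c(y) = 5 - y²*(-1)/4 = 5 - (-1)*y²/4 = 5 + y²/4)
c(-3) - 11*(-3) = (5 + (¼)*(-3)²) - 11*(-3) = (5 + (¼)*9) + 33 = (5 + 9/4) + 33 = 29/4 + 33 = 161/4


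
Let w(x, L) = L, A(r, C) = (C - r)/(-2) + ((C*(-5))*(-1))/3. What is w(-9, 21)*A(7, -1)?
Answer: 49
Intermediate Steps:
A(r, C) = r/2 + 7*C/6 (A(r, C) = (C - r)*(-½) + (-5*C*(-1))*(⅓) = (r/2 - C/2) + (5*C)*(⅓) = (r/2 - C/2) + 5*C/3 = r/2 + 7*C/6)
w(-9, 21)*A(7, -1) = 21*((½)*7 + (7/6)*(-1)) = 21*(7/2 - 7/6) = 21*(7/3) = 49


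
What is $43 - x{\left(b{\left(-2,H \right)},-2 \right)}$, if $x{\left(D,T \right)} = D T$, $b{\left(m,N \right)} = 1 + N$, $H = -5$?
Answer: $35$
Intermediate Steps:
$43 - x{\left(b{\left(-2,H \right)},-2 \right)} = 43 - \left(1 - 5\right) \left(-2\right) = 43 - \left(-4\right) \left(-2\right) = 43 - 8 = 35$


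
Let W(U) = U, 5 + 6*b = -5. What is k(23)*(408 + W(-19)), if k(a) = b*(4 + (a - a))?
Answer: -7780/3 ≈ -2593.3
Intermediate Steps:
b = -5/3 (b = -⅚ + (⅙)*(-5) = -⅚ - ⅚ = -5/3 ≈ -1.6667)
k(a) = -20/3 (k(a) = -5*(4 + (a - a))/3 = -5*(4 + 0)/3 = -5/3*4 = -20/3)
k(23)*(408 + W(-19)) = -20*(408 - 19)/3 = -20/3*389 = -7780/3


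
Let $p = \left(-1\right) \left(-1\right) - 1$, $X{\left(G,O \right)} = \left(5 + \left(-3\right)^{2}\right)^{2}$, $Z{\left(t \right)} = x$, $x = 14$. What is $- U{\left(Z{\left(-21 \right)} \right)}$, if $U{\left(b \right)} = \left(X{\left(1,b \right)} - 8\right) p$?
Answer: $0$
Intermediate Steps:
$Z{\left(t \right)} = 14$
$X{\left(G,O \right)} = 196$ ($X{\left(G,O \right)} = \left(5 + 9\right)^{2} = 14^{2} = 196$)
$p = 0$ ($p = 1 - 1 = 0$)
$U{\left(b \right)} = 0$ ($U{\left(b \right)} = \left(196 - 8\right) 0 = 188 \cdot 0 = 0$)
$- U{\left(Z{\left(-21 \right)} \right)} = \left(-1\right) 0 = 0$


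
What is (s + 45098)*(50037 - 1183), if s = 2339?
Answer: 2317487198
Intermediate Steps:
(s + 45098)*(50037 - 1183) = (2339 + 45098)*(50037 - 1183) = 47437*48854 = 2317487198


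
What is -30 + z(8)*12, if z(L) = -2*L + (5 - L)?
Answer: -258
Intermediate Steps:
z(L) = 5 - 3*L
-30 + z(8)*12 = -30 + (5 - 3*8)*12 = -30 + (5 - 24)*12 = -30 - 19*12 = -30 - 228 = -258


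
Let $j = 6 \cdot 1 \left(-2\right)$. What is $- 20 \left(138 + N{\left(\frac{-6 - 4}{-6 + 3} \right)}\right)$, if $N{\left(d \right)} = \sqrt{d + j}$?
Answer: $-2760 - \frac{20 i \sqrt{78}}{3} \approx -2760.0 - 58.878 i$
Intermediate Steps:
$j = -12$ ($j = 6 \left(-2\right) = -12$)
$N{\left(d \right)} = \sqrt{-12 + d}$ ($N{\left(d \right)} = \sqrt{d - 12} = \sqrt{-12 + d}$)
$- 20 \left(138 + N{\left(\frac{-6 - 4}{-6 + 3} \right)}\right) = - 20 \left(138 + \sqrt{-12 + \frac{-6 - 4}{-6 + 3}}\right) = - 20 \left(138 + \sqrt{-12 - \frac{10}{-3}}\right) = - 20 \left(138 + \sqrt{-12 - - \frac{10}{3}}\right) = - 20 \left(138 + \sqrt{-12 + \frac{10}{3}}\right) = - 20 \left(138 + \sqrt{- \frac{26}{3}}\right) = - 20 \left(138 + \frac{i \sqrt{78}}{3}\right) = -2760 - \frac{20 i \sqrt{78}}{3}$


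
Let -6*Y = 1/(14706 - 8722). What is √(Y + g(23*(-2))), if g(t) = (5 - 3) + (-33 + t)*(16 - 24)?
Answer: √12770118735/4488 ≈ 25.179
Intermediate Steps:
g(t) = 266 - 8*t (g(t) = 2 + (-33 + t)*(-8) = 2 + (264 - 8*t) = 266 - 8*t)
Y = -1/35904 (Y = -1/(6*(14706 - 8722)) = -⅙/5984 = -⅙*1/5984 = -1/35904 ≈ -2.7852e-5)
√(Y + g(23*(-2))) = √(-1/35904 + (266 - 184*(-2))) = √(-1/35904 + (266 - 8*(-46))) = √(-1/35904 + (266 + 368)) = √(-1/35904 + 634) = √(22763135/35904) = √12770118735/4488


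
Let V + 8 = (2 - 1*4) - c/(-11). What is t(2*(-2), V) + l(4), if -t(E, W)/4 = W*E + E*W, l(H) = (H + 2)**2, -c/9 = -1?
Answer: -2836/11 ≈ -257.82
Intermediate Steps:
c = 9 (c = -9*(-1) = 9)
l(H) = (2 + H)**2
V = -101/11 (V = -8 + ((2 - 1*4) - 9/(-11)) = -8 + ((2 - 4) - 9*(-1)/11) = -8 + (-2 - 1*(-9/11)) = -8 + (-2 + 9/11) = -8 - 13/11 = -101/11 ≈ -9.1818)
t(E, W) = -8*E*W (t(E, W) = -4*(W*E + E*W) = -4*(E*W + E*W) = -8*E*W)
t(2*(-2), V) + l(4) = -8*2*(-2)*(-101/11) + (2 + 4)**2 = -8*(-4)*(-101/11) + 6**2 = -3232/11 + 36 = -2836/11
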